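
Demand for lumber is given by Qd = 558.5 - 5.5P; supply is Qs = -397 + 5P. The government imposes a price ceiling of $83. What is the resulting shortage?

Shortage = 84

Equilibrium price would be P* = 91, so the ceiling at 83 binds.
At P = 83: Qd = 558.5 − 5.5(83) = 102, Qs = -397 + 5(83) = 18.
Shortage = 102 − 18 = 84.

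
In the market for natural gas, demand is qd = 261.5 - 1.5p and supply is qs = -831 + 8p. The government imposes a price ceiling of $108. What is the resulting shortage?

Equilibrium price would be p* = 115, so the ceiling at 108 binds.
At p = 108: qd = 261.5 − 1.5(108) = 99.5, qs = -831 + 8(108) = 33.
Shortage = 99.5 − 33 = 66.5.

Shortage = 66.5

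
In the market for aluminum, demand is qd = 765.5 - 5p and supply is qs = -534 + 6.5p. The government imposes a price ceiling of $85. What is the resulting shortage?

Equilibrium price would be p* = 113, so the ceiling at 85 binds.
At p = 85: qd = 765.5 − 5(85) = 340.5, qs = -534 + 6.5(85) = 18.5.
Shortage = 340.5 − 18.5 = 322.

Shortage = 322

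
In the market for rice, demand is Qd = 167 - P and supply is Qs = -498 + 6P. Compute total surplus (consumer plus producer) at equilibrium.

Total surplus = 3024

Equilibrium: 167 - P = -498 + 6P gives P* = 95, Q* = 72.
Demand choke price: P = 167; supply starts at P = 83.
CS = ½(167 − 95)(72) = 2592; PS = ½(95 − 83)(72) = 432.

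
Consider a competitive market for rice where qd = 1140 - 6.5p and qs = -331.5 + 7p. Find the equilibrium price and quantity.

Set qd = qs: 1140 - 6.5p = -331.5 + 7p.
1471.5 = 13.5p, so p* = 109.
q* = 1140 − 6.5(109) = 431.5.

p* = 109, q* = 431.5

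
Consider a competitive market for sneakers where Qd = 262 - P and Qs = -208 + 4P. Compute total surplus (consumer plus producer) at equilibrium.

Equilibrium: 262 - P = -208 + 4P gives P* = 94, Q* = 168.
Demand choke price: P = 262; supply starts at P = 52.
CS = ½(262 − 94)(168) = 14112; PS = ½(94 − 52)(168) = 3528.

Total surplus = 17640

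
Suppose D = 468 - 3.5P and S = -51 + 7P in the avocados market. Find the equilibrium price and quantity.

Set D = S: 468 - 3.5P = -51 + 7P.
519 = 10.5P, so P* = 346/7.
Q* = 468 − 3.5(346/7) = 295.

P* = 346/7, Q* = 295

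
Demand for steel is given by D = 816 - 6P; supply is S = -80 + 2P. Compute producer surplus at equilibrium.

Producer surplus = 5184

Equilibrium: 816 - 6P = -80 + 2P gives P* = 112, Q* = 144.
Supply starts at P = 40 (where S = 0).
PS = ½(112 − 40)(144) = 5184.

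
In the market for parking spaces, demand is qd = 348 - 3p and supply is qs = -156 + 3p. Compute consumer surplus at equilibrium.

Equilibrium: 348 - 3p = -156 + 3p gives p* = 84, q* = 96.
Demand choke price (qd = 0): p = 116.
CS = ½(116 − 84)(96) = 1536.

Consumer surplus = 1536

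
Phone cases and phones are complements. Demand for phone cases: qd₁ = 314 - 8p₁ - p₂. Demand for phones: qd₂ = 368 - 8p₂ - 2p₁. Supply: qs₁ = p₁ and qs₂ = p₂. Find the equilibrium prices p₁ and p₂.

Market 1: 314 - 8p₁ - p₂ = p₁ → 9p₁ + p₂ = 314.
Market 2: 9p₂ + 2p₁ = 368.
Eliminating p₂: 9×(1) − 1×(2) gives 79p₁ = 2458, so p₁ = 2458/79.
Back-substitute into (2): p₂ = (368 − 2×2458/79) / 9 = 2684/79.

p₁ = 2458/79, p₂ = 2684/79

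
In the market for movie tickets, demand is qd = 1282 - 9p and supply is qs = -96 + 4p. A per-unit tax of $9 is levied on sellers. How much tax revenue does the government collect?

Tax revenue = 35460/13

Pre-tax equilibrium: p* = 106, q* = 328.
Tax on sellers shifts supply to qs = -96 + 4(p − 9) = -132 + 4p.
1282 - 9p = -132 + 4p gives buyer price pb = 1414/13; sellers receive ps = 1414/13 − 9 = 1297/13.
New quantity: q = 1282 − 9(1414/13) = 3940/13.
Revenue = 9 × 3940/13 = 35460/13.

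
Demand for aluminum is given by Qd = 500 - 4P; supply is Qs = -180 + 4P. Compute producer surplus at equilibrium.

Equilibrium: 500 - 4P = -180 + 4P gives P* = 85, Q* = 160.
Supply starts at P = 45 (where Qs = 0).
PS = ½(85 − 45)(160) = 3200.

Producer surplus = 3200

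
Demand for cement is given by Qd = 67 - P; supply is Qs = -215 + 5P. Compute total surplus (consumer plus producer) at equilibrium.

Total surplus = 240

Equilibrium: 67 - P = -215 + 5P gives P* = 47, Q* = 20.
Demand choke price: P = 67; supply starts at P = 43.
CS = ½(67 − 47)(20) = 200; PS = ½(47 − 43)(20) = 40.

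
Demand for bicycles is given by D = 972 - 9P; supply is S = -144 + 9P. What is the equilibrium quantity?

Q* = 414

Set D = S: 972 - 9P = -144 + 9P.
1116 = 18P, so P* = 62.
Q* = 972 − 9(62) = 414.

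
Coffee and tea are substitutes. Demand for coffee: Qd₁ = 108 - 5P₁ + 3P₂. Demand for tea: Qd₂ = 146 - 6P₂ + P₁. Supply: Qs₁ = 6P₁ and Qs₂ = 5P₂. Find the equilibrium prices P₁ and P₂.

P₁ = 813/59, P₂ = 857/59

Market 1: 108 - 5P₁ + 3P₂ = 6P₁ → 11P₁ - 3P₂ = 108.
Market 2: 11P₂ - P₁ = 146.
Eliminating P₂: 11×(1) + 3×(2) gives 118P₁ = 1626, so P₁ = 813/59.
Back-substitute into (2): P₂ = (146 + 1×813/59) / 11 = 857/59.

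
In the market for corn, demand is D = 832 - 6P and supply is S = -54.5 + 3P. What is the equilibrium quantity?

Q* = 241

Set D = S: 832 - 6P = -54.5 + 3P.
886.5 = 9P, so P* = 98.5.
Q* = 832 − 6(98.5) = 241.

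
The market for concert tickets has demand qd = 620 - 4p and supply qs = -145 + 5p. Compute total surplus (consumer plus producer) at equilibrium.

Total surplus = 17640

Equilibrium: 620 - 4p = -145 + 5p gives p* = 85, q* = 280.
Demand choke price: p = 155; supply starts at p = 29.
CS = ½(155 − 85)(280) = 9800; PS = ½(85 − 29)(280) = 7840.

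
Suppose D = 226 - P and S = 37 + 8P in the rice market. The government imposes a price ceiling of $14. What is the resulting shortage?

Shortage = 63

Equilibrium price would be P* = 21, so the ceiling at 14 binds.
At P = 14: D = 226 − 1(14) = 212, S = 37 + 8(14) = 149.
Shortage = 212 − 149 = 63.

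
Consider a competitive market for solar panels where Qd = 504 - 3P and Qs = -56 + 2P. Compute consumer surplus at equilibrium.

Consumer surplus = 4704

Equilibrium: 504 - 3P = -56 + 2P gives P* = 112, Q* = 168.
Demand choke price (Qd = 0): P = 168.
CS = ½(168 − 112)(168) = 4704.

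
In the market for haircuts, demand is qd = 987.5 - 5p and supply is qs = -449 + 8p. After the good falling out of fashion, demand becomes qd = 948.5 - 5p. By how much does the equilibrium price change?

Original equilibrium: p* = 110.5, q* = 435.
New equilibrium: 948.5 - 5p = -449 + 8p, so 1397.5 = 13p and p' = 107.5; q' = 948.5 − 5(107.5) = 411.
Change in price: 107.5 − 110.5 = -3.

Δp = -3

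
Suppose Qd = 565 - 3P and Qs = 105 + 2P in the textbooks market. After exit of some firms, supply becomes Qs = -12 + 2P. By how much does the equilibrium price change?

Original equilibrium: P* = 92, Q* = 289.
New equilibrium: 565 - 3P = -12 + 2P, so 577 = 5P and P' = 115.4; Q' = 565 − 3(115.4) = 218.8.
Change in price: 115.4 − 92 = 23.4.

ΔP = 23.4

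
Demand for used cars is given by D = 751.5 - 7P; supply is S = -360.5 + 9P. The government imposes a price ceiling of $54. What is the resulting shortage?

Equilibrium price would be P* = 69.5, so the ceiling at 54 binds.
At P = 54: D = 751.5 − 7(54) = 373.5, S = -360.5 + 9(54) = 125.5.
Shortage = 373.5 − 125.5 = 248.

Shortage = 248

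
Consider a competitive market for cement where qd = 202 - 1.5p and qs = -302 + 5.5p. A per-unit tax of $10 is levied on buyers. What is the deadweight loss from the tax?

Pre-tax equilibrium: p* = 72, q* = 94.
Tax on buyers shifts demand to qd = 202 − 1.5(p + 10) = 187 - 1.5p.
187 - 1.5p = -302 + 5.5p gives seller price ps = 489/7; buyers pay pb = 489/7 + 10 = 559/7.
New quantity: q = 202 − 1.5(559/7) = 1151/14.
DWL = ½ × 10 × (94 − 1151/14) = 825/14.

Deadweight loss = 825/14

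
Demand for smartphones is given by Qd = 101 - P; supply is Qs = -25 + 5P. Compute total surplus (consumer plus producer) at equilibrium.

Total surplus = 3840

Equilibrium: 101 - P = -25 + 5P gives P* = 21, Q* = 80.
Demand choke price: P = 101; supply starts at P = 5.
CS = ½(101 − 21)(80) = 3200; PS = ½(21 − 5)(80) = 640.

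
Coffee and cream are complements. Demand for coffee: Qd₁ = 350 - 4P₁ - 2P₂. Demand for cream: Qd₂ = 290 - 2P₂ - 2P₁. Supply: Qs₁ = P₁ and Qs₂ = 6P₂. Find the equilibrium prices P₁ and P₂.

Market 1: 350 - 4P₁ - 2P₂ = P₁ → 5P₁ + 2P₂ = 350.
Market 2: 8P₂ + 2P₁ = 290.
Eliminating P₂: 8×(1) − 2×(2) gives 36P₁ = 2220, so P₁ = 185/3.
Back-substitute into (2): P₂ = (290 − 2×185/3) / 8 = 125/6.

P₁ = 185/3, P₂ = 125/6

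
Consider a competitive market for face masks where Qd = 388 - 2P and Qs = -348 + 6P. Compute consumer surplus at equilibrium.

Consumer surplus = 10404

Equilibrium: 388 - 2P = -348 + 6P gives P* = 92, Q* = 204.
Demand choke price (Qd = 0): P = 194.
CS = ½(194 − 92)(204) = 10404.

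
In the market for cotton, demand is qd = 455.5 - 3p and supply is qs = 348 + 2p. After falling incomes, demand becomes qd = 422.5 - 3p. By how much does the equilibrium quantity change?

Δq = -13.2

Original equilibrium: p* = 21.5, q* = 391.
New equilibrium: 422.5 - 3p = 348 + 2p, so 74.5 = 5p and p' = 14.9; q' = 422.5 − 3(14.9) = 377.8.
Change in quantity: 377.8 − 391 = -13.2.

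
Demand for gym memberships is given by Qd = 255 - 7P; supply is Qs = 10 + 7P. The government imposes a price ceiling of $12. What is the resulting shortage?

Equilibrium price would be P* = 17.5, so the ceiling at 12 binds.
At P = 12: Qd = 255 − 7(12) = 171, Qs = 10 + 7(12) = 94.
Shortage = 171 − 94 = 77.

Shortage = 77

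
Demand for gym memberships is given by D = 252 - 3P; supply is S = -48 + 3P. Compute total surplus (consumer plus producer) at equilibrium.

Total surplus = 3468

Equilibrium: 252 - 3P = -48 + 3P gives P* = 50, Q* = 102.
Demand choke price: P = 84; supply starts at P = 16.
CS = ½(84 − 50)(102) = 1734; PS = ½(50 − 16)(102) = 1734.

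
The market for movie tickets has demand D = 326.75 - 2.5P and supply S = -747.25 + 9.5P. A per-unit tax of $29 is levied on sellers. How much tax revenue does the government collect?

Pre-tax equilibrium: P* = 89.5, Q* = 103.
Tax on sellers shifts supply to S = -747.25 + 9.5(P − 29) = -1022.75 + 9.5P.
326.75 - 2.5P = -1022.75 + 9.5P gives buyer price Pb = 2699/24; sellers receive Ps = 2699/24 − 29 = 2003/24.
New quantity: Q = 326.75 − 2.5(2699/24) = 2189/48.
Revenue = 29 × 2189/48 = 63481/48.

Tax revenue = 63481/48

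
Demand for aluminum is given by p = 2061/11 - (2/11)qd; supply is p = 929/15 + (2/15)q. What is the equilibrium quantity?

q* = 398

Set the two price expressions equal: 2061/11 - (2/11)q = 929/15 + (2/15)q.
20696/165 = (52/165)q, so q* = 398.
p* = 2061/11 − (2/11)(398) = 115.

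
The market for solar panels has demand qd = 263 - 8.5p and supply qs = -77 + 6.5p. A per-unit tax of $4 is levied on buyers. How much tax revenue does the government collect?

Pre-tax equilibrium: p* = 68/3, q* = 211/3.
Tax on buyers shifts demand to qd = 263 − 8.5(p + 4) = 229 - 8.5p.
229 - 8.5p = -77 + 6.5p gives seller price ps = 20.4; buyers pay pb = 20.4 + 4 = 24.4.
New quantity: q = 263 − 8.5(24.4) = 55.6.
Revenue = 4 × 55.6 = 222.4.

Tax revenue = 222.4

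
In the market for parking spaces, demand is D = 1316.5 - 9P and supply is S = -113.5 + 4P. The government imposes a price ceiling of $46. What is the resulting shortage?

Equilibrium price would be P* = 110, so the ceiling at 46 binds.
At P = 46: D = 1316.5 − 9(46) = 902.5, S = -113.5 + 4(46) = 70.5.
Shortage = 902.5 − 70.5 = 832.

Shortage = 832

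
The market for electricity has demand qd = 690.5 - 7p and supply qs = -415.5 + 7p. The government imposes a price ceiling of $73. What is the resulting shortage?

Equilibrium price would be p* = 79, so the ceiling at 73 binds.
At p = 73: qd = 690.5 − 7(73) = 179.5, qs = -415.5 + 7(73) = 95.5.
Shortage = 179.5 − 95.5 = 84.

Shortage = 84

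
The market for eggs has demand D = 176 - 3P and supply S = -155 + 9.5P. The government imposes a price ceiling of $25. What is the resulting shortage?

Equilibrium price would be P* = 26.48, so the ceiling at 25 binds.
At P = 25: D = 176 − 3(25) = 101, S = -155 + 9.5(25) = 82.5.
Shortage = 101 − 82.5 = 18.5.

Shortage = 18.5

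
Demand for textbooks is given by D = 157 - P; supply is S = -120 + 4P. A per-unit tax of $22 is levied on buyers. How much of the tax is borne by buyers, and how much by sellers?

Buyers bear $17.6, sellers bear $4.4

Pre-tax equilibrium: P* = 55.4, Q* = 101.6.
Tax on buyers shifts demand to D = 157 − 1(P + 22) = 135 - P.
135 - P = -120 + 4P gives seller price Ps = 51; buyers pay Pb = 51 + 22 = 73.
New quantity: Q = 157 − 1(73) = 84.
Buyer burden = 73 − 55.4 = 17.6; seller burden = 55.4 − 51 = 4.4.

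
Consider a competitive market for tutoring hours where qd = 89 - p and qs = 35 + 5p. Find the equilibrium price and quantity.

Set qd = qs: 89 - p = 35 + 5p.
54 = 6p, so p* = 9.
q* = 89 − 1(9) = 80.

p* = 9, q* = 80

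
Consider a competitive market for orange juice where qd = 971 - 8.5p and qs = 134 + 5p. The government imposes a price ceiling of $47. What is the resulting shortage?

Shortage = 202.5

Equilibrium price would be p* = 62, so the ceiling at 47 binds.
At p = 47: qd = 971 − 8.5(47) = 571.5, qs = 134 + 5(47) = 369.
Shortage = 571.5 − 369 = 202.5.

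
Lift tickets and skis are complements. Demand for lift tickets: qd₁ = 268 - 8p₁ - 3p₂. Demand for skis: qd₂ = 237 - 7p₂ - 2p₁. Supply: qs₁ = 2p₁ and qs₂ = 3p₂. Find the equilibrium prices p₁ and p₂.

p₁ = 1969/94, p₂ = 917/47

Market 1: 268 - 8p₁ - 3p₂ = 2p₁ → 10p₁ + 3p₂ = 268.
Market 2: 10p₂ + 2p₁ = 237.
Eliminating p₂: 10×(1) − 3×(2) gives 94p₁ = 1969, so p₁ = 1969/94.
Back-substitute into (2): p₂ = (237 − 2×1969/94) / 10 = 917/47.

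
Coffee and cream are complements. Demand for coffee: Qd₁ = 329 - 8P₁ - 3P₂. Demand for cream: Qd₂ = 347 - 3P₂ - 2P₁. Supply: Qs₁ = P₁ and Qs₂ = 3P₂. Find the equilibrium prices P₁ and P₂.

P₁ = 19.4375, P₂ = 2465/48

Market 1: 329 - 8P₁ - 3P₂ = P₁ → 9P₁ + 3P₂ = 329.
Market 2: 6P₂ + 2P₁ = 347.
Eliminating P₂: 6×(1) − 3×(2) gives 48P₁ = 933, so P₁ = 19.4375.
Back-substitute into (2): P₂ = (347 − 2×19.4375) / 6 = 2465/48.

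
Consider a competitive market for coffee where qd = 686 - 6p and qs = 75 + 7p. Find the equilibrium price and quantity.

p* = 47, q* = 404

Set qd = qs: 686 - 6p = 75 + 7p.
611 = 13p, so p* = 47.
q* = 686 − 6(47) = 404.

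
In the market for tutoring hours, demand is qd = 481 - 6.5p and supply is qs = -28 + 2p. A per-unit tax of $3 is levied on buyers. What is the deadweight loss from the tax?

Pre-tax equilibrium: p* = 1018/17, q* = 1560/17.
Tax on buyers shifts demand to qd = 481 − 6.5(p + 3) = 461.5 - 6.5p.
461.5 - 6.5p = -28 + 2p gives seller price ps = 979/17; buyers pay pb = 979/17 + 3 = 1030/17.
New quantity: q = 481 − 6.5(1030/17) = 1482/17.
DWL = ½ × 3 × (1560/17 − 1482/17) = 117/17.

Deadweight loss = 117/17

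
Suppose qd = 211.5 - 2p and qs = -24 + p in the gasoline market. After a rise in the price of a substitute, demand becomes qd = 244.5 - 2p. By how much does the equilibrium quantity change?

Δq = 11

Original equilibrium: p* = 78.5, q* = 54.5.
New equilibrium: 244.5 - 2p = -24 + p, so 268.5 = 3p and p' = 89.5; q' = 244.5 − 2(89.5) = 65.5.
Change in quantity: 65.5 − 54.5 = 11.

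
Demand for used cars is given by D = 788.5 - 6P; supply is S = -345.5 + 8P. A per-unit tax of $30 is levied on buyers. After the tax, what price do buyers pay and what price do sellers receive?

Buyers pay 687/7, sellers receive 477/7

Pre-tax equilibrium: P* = 81, Q* = 302.5.
Tax on buyers shifts demand to D = 788.5 − 6(P + 30) = 608.5 - 6P.
608.5 - 6P = -345.5 + 8P gives seller price Ps = 477/7; buyers pay Pb = 477/7 + 30 = 687/7.
New quantity: Q = 788.5 − 6(687/7) = 2795/14.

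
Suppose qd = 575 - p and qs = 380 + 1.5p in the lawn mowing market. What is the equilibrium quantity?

q* = 497

Set qd = qs: 575 - p = 380 + 1.5p.
195 = 2.5p, so p* = 78.
q* = 575 − 1(78) = 497.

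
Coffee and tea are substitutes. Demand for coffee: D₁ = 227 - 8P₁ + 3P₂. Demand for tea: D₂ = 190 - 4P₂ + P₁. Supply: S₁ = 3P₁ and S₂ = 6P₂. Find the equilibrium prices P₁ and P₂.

P₁ = 2840/107, P₂ = 2317/107

Market 1: 227 - 8P₁ + 3P₂ = 3P₁ → 11P₁ - 3P₂ = 227.
Market 2: 10P₂ - P₁ = 190.
Eliminating P₂: 10×(1) + 3×(2) gives 107P₁ = 2840, so P₁ = 2840/107.
Back-substitute into (2): P₂ = (190 + 1×2840/107) / 10 = 2317/107.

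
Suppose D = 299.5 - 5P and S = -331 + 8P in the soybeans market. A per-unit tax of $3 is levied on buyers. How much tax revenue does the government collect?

Pre-tax equilibrium: P* = 48.5, Q* = 57.
Tax on buyers shifts demand to D = 299.5 − 5(P + 3) = 284.5 - 5P.
284.5 - 5P = -331 + 8P gives seller price Ps = 1231/26; buyers pay Pb = 1231/26 + 3 = 1309/26.
New quantity: Q = 299.5 − 5(1309/26) = 621/13.
Revenue = 3 × 621/13 = 1863/13.

Tax revenue = 1863/13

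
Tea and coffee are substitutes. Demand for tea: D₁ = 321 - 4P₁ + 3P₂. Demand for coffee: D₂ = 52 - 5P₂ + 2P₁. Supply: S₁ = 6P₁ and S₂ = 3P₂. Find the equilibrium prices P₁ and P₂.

Market 1: 321 - 4P₁ + 3P₂ = 6P₁ → 10P₁ - 3P₂ = 321.
Market 2: 8P₂ - 2P₁ = 52.
Eliminating P₂: 8×(1) + 3×(2) gives 74P₁ = 2724, so P₁ = 1362/37.
Back-substitute into (2): P₂ = (52 + 2×1362/37) / 8 = 581/37.

P₁ = 1362/37, P₂ = 581/37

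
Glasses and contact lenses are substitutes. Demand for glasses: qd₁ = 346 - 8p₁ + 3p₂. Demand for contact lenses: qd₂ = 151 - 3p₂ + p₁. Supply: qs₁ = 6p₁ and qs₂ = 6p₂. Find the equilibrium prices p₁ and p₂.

p₁ = 29, p₂ = 20

Market 1: 346 - 8p₁ + 3p₂ = 6p₁ → 14p₁ - 3p₂ = 346.
Market 2: 9p₂ - p₁ = 151.
Eliminating p₂: 9×(1) + 3×(2) gives 123p₁ = 3567, so p₁ = 29.
Back-substitute into (2): p₂ = (151 + 1×29) / 9 = 20.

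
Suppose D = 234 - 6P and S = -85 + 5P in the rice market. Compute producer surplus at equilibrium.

Equilibrium: 234 - 6P = -85 + 5P gives P* = 29, Q* = 60.
Supply starts at P = 17 (where S = 0).
PS = ½(29 − 17)(60) = 360.

Producer surplus = 360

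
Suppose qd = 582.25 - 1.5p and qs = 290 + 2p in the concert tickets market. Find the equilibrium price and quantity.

p* = 83.5, q* = 457

Set qd = qs: 582.25 - 1.5p = 290 + 2p.
292.25 = 3.5p, so p* = 83.5.
q* = 582.25 − 1.5(83.5) = 457.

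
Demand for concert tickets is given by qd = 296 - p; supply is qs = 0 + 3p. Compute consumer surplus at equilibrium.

Consumer surplus = 24642

Equilibrium: 296 - p = 0 + 3p gives p* = 74, q* = 222.
Demand choke price (qd = 0): p = 296.
CS = ½(296 − 74)(222) = 24642.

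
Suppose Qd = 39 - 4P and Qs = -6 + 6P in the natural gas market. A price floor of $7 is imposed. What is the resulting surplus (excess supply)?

Equilibrium price would be P* = 4.5, so the floor at 7 binds.
At P = 7: Qd = 11, Qs = 36.
Surplus = 36 − 11 = 25.

Surplus = 25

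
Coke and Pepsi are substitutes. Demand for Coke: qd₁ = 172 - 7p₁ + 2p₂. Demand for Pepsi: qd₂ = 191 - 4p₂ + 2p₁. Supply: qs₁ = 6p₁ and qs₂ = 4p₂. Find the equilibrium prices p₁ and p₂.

Market 1: 172 - 7p₁ + 2p₂ = 6p₁ → 13p₁ - 2p₂ = 172.
Market 2: 8p₂ - 2p₁ = 191.
Eliminating p₂: 8×(1) + 2×(2) gives 100p₁ = 1758, so p₁ = 17.58.
Back-substitute into (2): p₂ = (191 + 2×17.58) / 8 = 28.27.

p₁ = 17.58, p₂ = 28.27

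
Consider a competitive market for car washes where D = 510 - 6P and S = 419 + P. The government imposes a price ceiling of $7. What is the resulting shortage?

Shortage = 42

Equilibrium price would be P* = 13, so the ceiling at 7 binds.
At P = 7: D = 510 − 6(7) = 468, S = 419 + 1(7) = 426.
Shortage = 468 − 426 = 42.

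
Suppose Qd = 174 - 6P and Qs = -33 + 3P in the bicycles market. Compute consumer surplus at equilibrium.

Consumer surplus = 108

Equilibrium: 174 - 6P = -33 + 3P gives P* = 23, Q* = 36.
Demand choke price (Qd = 0): P = 29.
CS = ½(29 − 23)(36) = 108.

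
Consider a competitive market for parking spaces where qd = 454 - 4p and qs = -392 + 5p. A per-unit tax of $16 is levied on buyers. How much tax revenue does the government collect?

Pre-tax equilibrium: p* = 94, q* = 78.
Tax on buyers shifts demand to qd = 454 − 4(p + 16) = 390 - 4p.
390 - 4p = -392 + 5p gives seller price ps = 782/9; buyers pay pb = 782/9 + 16 = 926/9.
New quantity: q = 454 − 4(926/9) = 382/9.
Revenue = 16 × 382/9 = 6112/9.

Tax revenue = 6112/9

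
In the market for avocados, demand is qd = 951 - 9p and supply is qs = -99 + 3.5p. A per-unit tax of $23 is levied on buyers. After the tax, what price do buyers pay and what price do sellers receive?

Pre-tax equilibrium: p* = 84, q* = 195.
Tax on buyers shifts demand to qd = 951 − 9(p + 23) = 744 - 9p.
744 - 9p = -99 + 3.5p gives seller price ps = 67.44; buyers pay pb = 67.44 + 23 = 90.44.
New quantity: q = 951 − 9(90.44) = 137.04.

Buyers pay $90.44, sellers receive $67.44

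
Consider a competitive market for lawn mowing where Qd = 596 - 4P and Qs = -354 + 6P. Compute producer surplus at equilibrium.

Equilibrium: 596 - 4P = -354 + 6P gives P* = 95, Q* = 216.
Supply starts at P = 59 (where Qs = 0).
PS = ½(95 − 59)(216) = 3888.

Producer surplus = 3888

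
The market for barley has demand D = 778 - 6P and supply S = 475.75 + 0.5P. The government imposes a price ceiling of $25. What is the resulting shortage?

Shortage = 139.75

Equilibrium price would be P* = 46.5, so the ceiling at 25 binds.
At P = 25: D = 778 − 6(25) = 628, S = 475.75 + 0.5(25) = 488.25.
Shortage = 628 − 488.25 = 139.75.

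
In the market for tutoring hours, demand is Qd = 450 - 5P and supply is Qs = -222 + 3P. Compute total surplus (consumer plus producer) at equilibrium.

Total surplus = 240

Equilibrium: 450 - 5P = -222 + 3P gives P* = 84, Q* = 30.
Demand choke price: P = 90; supply starts at P = 74.
CS = ½(90 − 84)(30) = 90; PS = ½(84 − 74)(30) = 150.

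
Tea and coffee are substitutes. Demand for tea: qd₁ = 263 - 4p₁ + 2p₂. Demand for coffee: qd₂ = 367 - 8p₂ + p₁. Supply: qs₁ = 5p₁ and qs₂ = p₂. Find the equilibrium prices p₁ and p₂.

Market 1: 263 - 4p₁ + 2p₂ = 5p₁ → 9p₁ - 2p₂ = 263.
Market 2: 9p₂ - p₁ = 367.
Eliminating p₂: 9×(1) + 2×(2) gives 79p₁ = 3101, so p₁ = 3101/79.
Back-substitute into (2): p₂ = (367 + 1×3101/79) / 9 = 3566/79.

p₁ = 3101/79, p₂ = 3566/79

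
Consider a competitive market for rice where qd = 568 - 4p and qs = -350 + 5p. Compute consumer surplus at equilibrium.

Equilibrium: 568 - 4p = -350 + 5p gives p* = 102, q* = 160.
Demand choke price (qd = 0): p = 142.
CS = ½(142 − 102)(160) = 3200.

Consumer surplus = 3200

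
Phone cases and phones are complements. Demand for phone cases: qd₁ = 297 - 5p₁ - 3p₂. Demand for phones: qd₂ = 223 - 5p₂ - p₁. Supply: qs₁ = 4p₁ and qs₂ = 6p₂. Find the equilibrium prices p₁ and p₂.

Market 1: 297 - 5p₁ - 3p₂ = 4p₁ → 9p₁ + 3p₂ = 297.
Market 2: 11p₂ + p₁ = 223.
Eliminating p₂: 11×(1) − 3×(2) gives 96p₁ = 2598, so p₁ = 27.0625.
Back-substitute into (2): p₂ = (223 − 1×27.0625) / 11 = 17.8125.

p₁ = 27.0625, p₂ = 17.8125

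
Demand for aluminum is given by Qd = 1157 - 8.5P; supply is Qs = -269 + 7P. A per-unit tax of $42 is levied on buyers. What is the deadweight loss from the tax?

Pre-tax equilibrium: P* = 92, Q* = 375.
Tax on buyers shifts demand to Qd = 1157 − 8.5(P + 42) = 800 - 8.5P.
800 - 8.5P = -269 + 7P gives seller price Ps = 2138/31; buyers pay Pb = 2138/31 + 42 = 3440/31.
New quantity: Q = 1157 − 8.5(3440/31) = 6627/31.
DWL = ½ × 42 × (375 − 6627/31) = 104958/31.

Deadweight loss = 104958/31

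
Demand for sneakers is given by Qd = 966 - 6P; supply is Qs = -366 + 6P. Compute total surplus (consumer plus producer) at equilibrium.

Total surplus = 15000

Equilibrium: 966 - 6P = -366 + 6P gives P* = 111, Q* = 300.
Demand choke price: P = 161; supply starts at P = 61.
CS = ½(161 − 111)(300) = 7500; PS = ½(111 − 61)(300) = 7500.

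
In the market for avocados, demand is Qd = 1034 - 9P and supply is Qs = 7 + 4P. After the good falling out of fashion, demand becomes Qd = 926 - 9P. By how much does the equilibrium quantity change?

Original equilibrium: P* = 79, Q* = 323.
New equilibrium: 926 - 9P = 7 + 4P, so 919 = 13P and P' = 919/13; Q' = 926 − 9(919/13) = 3767/13.
Change in quantity: 3767/13 − 323 = -432/13.

ΔQ = -432/13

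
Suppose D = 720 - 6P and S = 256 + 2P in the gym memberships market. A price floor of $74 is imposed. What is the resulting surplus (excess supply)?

Surplus = 128

Equilibrium price would be P* = 58, so the floor at 74 binds.
At P = 74: D = 276, S = 404.
Surplus = 404 − 276 = 128.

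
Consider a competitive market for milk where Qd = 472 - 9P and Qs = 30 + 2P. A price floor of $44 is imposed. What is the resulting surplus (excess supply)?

Equilibrium price would be P* = 442/11, so the floor at 44 binds.
At P = 44: Qd = 76, Qs = 118.
Surplus = 118 − 76 = 42.

Surplus = 42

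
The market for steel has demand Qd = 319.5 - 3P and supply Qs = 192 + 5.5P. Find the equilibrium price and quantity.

P* = 15, Q* = 274.5

Set Qd = Qs: 319.5 - 3P = 192 + 5.5P.
127.5 = 8.5P, so P* = 15.
Q* = 319.5 − 3(15) = 274.5.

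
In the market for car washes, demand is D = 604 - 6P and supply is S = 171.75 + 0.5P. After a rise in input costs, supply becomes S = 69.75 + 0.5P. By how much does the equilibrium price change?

Original equilibrium: P* = 66.5, Q* = 205.
New equilibrium: 604 - 6P = 69.75 + 0.5P, so 534.25 = 6.5P and P' = 2137/26; Q' = 604 − 6(2137/26) = 1441/13.
Change in price: 2137/26 − 66.5 = 204/13.

ΔP = 204/13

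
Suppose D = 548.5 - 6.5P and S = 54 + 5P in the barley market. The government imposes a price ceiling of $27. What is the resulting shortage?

Shortage = 184

Equilibrium price would be P* = 43, so the ceiling at 27 binds.
At P = 27: D = 548.5 − 6.5(27) = 373, S = 54 + 5(27) = 189.
Shortage = 373 − 189 = 184.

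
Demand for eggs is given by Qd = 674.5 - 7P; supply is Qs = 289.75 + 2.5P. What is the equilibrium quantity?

Set Qd = Qs: 674.5 - 7P = 289.75 + 2.5P.
384.75 = 9.5P, so P* = 40.5.
Q* = 674.5 − 7(40.5) = 391.

Q* = 391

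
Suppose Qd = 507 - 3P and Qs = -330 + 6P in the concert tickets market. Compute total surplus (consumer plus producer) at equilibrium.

Total surplus = 12996

Equilibrium: 507 - 3P = -330 + 6P gives P* = 93, Q* = 228.
Demand choke price: P = 169; supply starts at P = 55.
CS = ½(169 − 93)(228) = 8664; PS = ½(93 − 55)(228) = 4332.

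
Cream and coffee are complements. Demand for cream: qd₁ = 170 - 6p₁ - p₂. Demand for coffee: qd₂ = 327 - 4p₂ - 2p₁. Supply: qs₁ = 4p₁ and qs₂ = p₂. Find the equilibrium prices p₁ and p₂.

Market 1: 170 - 6p₁ - p₂ = 4p₁ → 10p₁ + p₂ = 170.
Market 2: 5p₂ + 2p₁ = 327.
Eliminating p₂: 5×(1) − 1×(2) gives 48p₁ = 523, so p₁ = 523/48.
Back-substitute into (2): p₂ = (327 − 2×523/48) / 5 = 1465/24.

p₁ = 523/48, p₂ = 1465/24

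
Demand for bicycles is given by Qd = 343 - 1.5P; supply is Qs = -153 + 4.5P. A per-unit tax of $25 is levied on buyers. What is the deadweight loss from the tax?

Deadweight loss = 351.5625

Pre-tax equilibrium: P* = 248/3, Q* = 219.
Tax on buyers shifts demand to Qd = 343 − 1.5(P + 25) = 305.5 - 1.5P.
305.5 - 1.5P = -153 + 4.5P gives seller price Ps = 917/12; buyers pay Pb = 917/12 + 25 = 1217/12.
New quantity: Q = 343 − 1.5(1217/12) = 190.875.
DWL = ½ × 25 × (219 − 190.875) = 351.5625.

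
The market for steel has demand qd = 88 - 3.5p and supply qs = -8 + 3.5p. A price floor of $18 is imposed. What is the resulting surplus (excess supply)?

Surplus = 30

Equilibrium price would be p* = 96/7, so the floor at 18 binds.
At p = 18: qd = 25, qs = 55.
Surplus = 55 − 25 = 30.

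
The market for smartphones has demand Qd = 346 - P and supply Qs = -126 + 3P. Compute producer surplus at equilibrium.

Equilibrium: 346 - P = -126 + 3P gives P* = 118, Q* = 228.
Supply starts at P = 42 (where Qs = 0).
PS = ½(118 − 42)(228) = 8664.

Producer surplus = 8664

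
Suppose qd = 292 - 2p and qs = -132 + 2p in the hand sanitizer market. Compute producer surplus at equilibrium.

Producer surplus = 1600

Equilibrium: 292 - 2p = -132 + 2p gives p* = 106, q* = 80.
Supply starts at p = 66 (where qs = 0).
PS = ½(106 − 66)(80) = 1600.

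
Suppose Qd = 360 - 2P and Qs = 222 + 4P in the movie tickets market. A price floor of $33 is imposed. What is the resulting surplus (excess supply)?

Equilibrium price would be P* = 23, so the floor at 33 binds.
At P = 33: Qd = 294, Qs = 354.
Surplus = 354 − 294 = 60.

Surplus = 60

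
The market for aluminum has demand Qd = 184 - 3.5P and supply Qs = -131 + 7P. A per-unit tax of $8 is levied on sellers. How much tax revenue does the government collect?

Pre-tax equilibrium: P* = 30, Q* = 79.
Tax on sellers shifts supply to Qs = -131 + 7(P − 8) = -187 + 7P.
184 - 3.5P = -187 + 7P gives buyer price Pb = 106/3; sellers receive Ps = 106/3 − 8 = 82/3.
New quantity: Q = 184 − 3.5(106/3) = 181/3.
Revenue = 8 × 181/3 = 1448/3.

Tax revenue = 1448/3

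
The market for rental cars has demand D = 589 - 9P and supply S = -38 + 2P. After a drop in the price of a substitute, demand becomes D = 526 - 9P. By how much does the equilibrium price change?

ΔP = -63/11

Original equilibrium: P* = 57, Q* = 76.
New equilibrium: 526 - 9P = -38 + 2P, so 564 = 11P and P' = 564/11; Q' = 526 − 9(564/11) = 710/11.
Change in price: 564/11 − 57 = -63/11.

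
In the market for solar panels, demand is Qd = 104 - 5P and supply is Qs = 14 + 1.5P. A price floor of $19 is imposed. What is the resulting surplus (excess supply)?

Surplus = 33.5

Equilibrium price would be P* = 180/13, so the floor at 19 binds.
At P = 19: Qd = 9, Qs = 42.5.
Surplus = 42.5 − 9 = 33.5.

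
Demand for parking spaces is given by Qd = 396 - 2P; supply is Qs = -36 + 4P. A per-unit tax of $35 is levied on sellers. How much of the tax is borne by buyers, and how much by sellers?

Buyers bear 70/3, sellers bear 35/3

Pre-tax equilibrium: P* = 72, Q* = 252.
Tax on sellers shifts supply to Qs = -36 + 4(P − 35) = -176 + 4P.
396 - 2P = -176 + 4P gives buyer price Pb = 286/3; sellers receive Ps = 286/3 − 35 = 181/3.
New quantity: Q = 396 − 2(286/3) = 616/3.
Buyer burden = 286/3 − 72 = 70/3; seller burden = 72 − 181/3 = 35/3.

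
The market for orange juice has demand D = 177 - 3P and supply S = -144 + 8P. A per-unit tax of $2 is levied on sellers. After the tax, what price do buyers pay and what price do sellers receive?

Buyers pay 337/11, sellers receive 315/11

Pre-tax equilibrium: P* = 321/11, Q* = 984/11.
Tax on sellers shifts supply to S = -144 + 8(P − 2) = -160 + 8P.
177 - 3P = -160 + 8P gives buyer price Pb = 337/11; sellers receive Ps = 337/11 − 2 = 315/11.
New quantity: Q = 177 − 3(337/11) = 936/11.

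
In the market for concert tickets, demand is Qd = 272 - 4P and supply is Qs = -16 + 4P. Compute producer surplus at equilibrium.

Producer surplus = 2048

Equilibrium: 272 - 4P = -16 + 4P gives P* = 36, Q* = 128.
Supply starts at P = 4 (where Qs = 0).
PS = ½(36 − 4)(128) = 2048.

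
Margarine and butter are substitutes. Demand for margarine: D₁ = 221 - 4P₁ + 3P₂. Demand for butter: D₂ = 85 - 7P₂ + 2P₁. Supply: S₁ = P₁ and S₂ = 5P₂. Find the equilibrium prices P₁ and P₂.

Market 1: 221 - 4P₁ + 3P₂ = P₁ → 5P₁ - 3P₂ = 221.
Market 2: 12P₂ - 2P₁ = 85.
Eliminating P₂: 12×(1) + 3×(2) gives 54P₁ = 2907, so P₁ = 323/6.
Back-substitute into (2): P₂ = (85 + 2×323/6) / 12 = 289/18.

P₁ = 323/6, P₂ = 289/18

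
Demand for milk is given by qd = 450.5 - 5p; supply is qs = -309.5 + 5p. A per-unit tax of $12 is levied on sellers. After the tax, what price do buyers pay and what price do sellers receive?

Buyers pay $82, sellers receive $70

Pre-tax equilibrium: p* = 76, q* = 70.5.
Tax on sellers shifts supply to qs = -309.5 + 5(p − 12) = -369.5 + 5p.
450.5 - 5p = -369.5 + 5p gives buyer price pb = 82; sellers receive ps = 82 − 12 = 70.
New quantity: q = 450.5 − 5(82) = 40.5.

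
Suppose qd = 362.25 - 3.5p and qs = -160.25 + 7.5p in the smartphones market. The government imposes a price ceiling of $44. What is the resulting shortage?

Equilibrium price would be p* = 47.5, so the ceiling at 44 binds.
At p = 44: qd = 362.25 − 3.5(44) = 208.25, qs = -160.25 + 7.5(44) = 169.75.
Shortage = 208.25 − 169.75 = 38.5.

Shortage = 38.5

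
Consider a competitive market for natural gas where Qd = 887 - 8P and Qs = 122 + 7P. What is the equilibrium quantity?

Q* = 479

Set Qd = Qs: 887 - 8P = 122 + 7P.
765 = 15P, so P* = 51.
Q* = 887 − 8(51) = 479.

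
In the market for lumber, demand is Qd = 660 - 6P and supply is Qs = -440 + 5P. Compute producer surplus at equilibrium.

Equilibrium: 660 - 6P = -440 + 5P gives P* = 100, Q* = 60.
Supply starts at P = 88 (where Qs = 0).
PS = ½(100 − 88)(60) = 360.

Producer surplus = 360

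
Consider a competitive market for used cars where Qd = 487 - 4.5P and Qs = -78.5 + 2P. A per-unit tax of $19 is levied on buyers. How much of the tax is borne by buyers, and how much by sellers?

Buyers bear 76/13, sellers bear 171/13

Pre-tax equilibrium: P* = 87, Q* = 95.5.
Tax on buyers shifts demand to Qd = 487 − 4.5(P + 19) = 401.5 - 4.5P.
401.5 - 4.5P = -78.5 + 2P gives seller price Ps = 960/13; buyers pay Pb = 960/13 + 19 = 1207/13.
New quantity: Q = 487 − 4.5(1207/13) = 1799/26.
Buyer burden = 1207/13 − 87 = 76/13; seller burden = 87 − 960/13 = 171/13.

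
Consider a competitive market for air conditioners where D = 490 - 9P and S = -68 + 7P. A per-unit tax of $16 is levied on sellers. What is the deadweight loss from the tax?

Pre-tax equilibrium: P* = 34.875, Q* = 176.125.
Tax on sellers shifts supply to S = -68 + 7(P − 16) = -180 + 7P.
490 - 9P = -180 + 7P gives buyer price Pb = 41.875; sellers receive Ps = 41.875 − 16 = 25.875.
New quantity: Q = 490 − 9(41.875) = 113.125.
DWL = ½ × 16 × (176.125 − 113.125) = 504.

Deadweight loss = 504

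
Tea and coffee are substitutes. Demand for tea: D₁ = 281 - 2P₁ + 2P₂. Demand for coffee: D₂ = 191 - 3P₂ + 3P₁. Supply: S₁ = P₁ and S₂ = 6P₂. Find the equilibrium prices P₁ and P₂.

P₁ = 2911/21, P₂ = 472/7

Market 1: 281 - 2P₁ + 2P₂ = P₁ → 3P₁ - 2P₂ = 281.
Market 2: 9P₂ - 3P₁ = 191.
Eliminating P₂: 9×(1) + 2×(2) gives 21P₁ = 2911, so P₁ = 2911/21.
Back-substitute into (2): P₂ = (191 + 3×2911/21) / 9 = 472/7.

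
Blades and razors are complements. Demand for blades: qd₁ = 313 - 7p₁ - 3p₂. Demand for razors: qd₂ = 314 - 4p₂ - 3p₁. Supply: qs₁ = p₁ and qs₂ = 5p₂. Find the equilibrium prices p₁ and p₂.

p₁ = 625/21, p₂ = 1573/63

Market 1: 313 - 7p₁ - 3p₂ = p₁ → 8p₁ + 3p₂ = 313.
Market 2: 9p₂ + 3p₁ = 314.
Eliminating p₂: 9×(1) − 3×(2) gives 63p₁ = 1875, so p₁ = 625/21.
Back-substitute into (2): p₂ = (314 − 3×625/21) / 9 = 1573/63.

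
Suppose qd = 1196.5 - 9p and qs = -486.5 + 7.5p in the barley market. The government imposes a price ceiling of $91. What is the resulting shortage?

Shortage = 181.5

Equilibrium price would be p* = 102, so the ceiling at 91 binds.
At p = 91: qd = 1196.5 − 9(91) = 377.5, qs = -486.5 + 7.5(91) = 196.
Shortage = 377.5 − 196 = 181.5.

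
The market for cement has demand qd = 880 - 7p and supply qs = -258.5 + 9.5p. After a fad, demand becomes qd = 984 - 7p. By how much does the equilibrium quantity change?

Δq = 1976/33

Original equilibrium: p* = 69, q* = 397.
New equilibrium: 984 - 7p = -258.5 + 9.5p, so 1242.5 = 16.5p and p' = 2485/33; q' = 984 − 7(2485/33) = 15077/33.
Change in quantity: 15077/33 − 397 = 1976/33.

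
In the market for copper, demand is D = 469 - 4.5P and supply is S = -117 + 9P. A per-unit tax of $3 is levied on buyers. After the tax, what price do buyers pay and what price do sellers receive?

Buyers pay 1226/27, sellers receive 1145/27

Pre-tax equilibrium: P* = 1172/27, Q* = 821/3.
Tax on buyers shifts demand to D = 469 − 4.5(P + 3) = 455.5 - 4.5P.
455.5 - 4.5P = -117 + 9P gives seller price Ps = 1145/27; buyers pay Pb = 1145/27 + 3 = 1226/27.
New quantity: Q = 469 − 4.5(1226/27) = 794/3.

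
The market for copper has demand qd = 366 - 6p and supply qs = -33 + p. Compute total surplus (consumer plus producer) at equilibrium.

Total surplus = 336

Equilibrium: 366 - 6p = -33 + p gives p* = 57, q* = 24.
Demand choke price: p = 61; supply starts at p = 33.
CS = ½(61 − 57)(24) = 48; PS = ½(57 − 33)(24) = 288.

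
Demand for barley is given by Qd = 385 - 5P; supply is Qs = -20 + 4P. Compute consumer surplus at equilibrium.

Equilibrium: 385 - 5P = -20 + 4P gives P* = 45, Q* = 160.
Demand choke price (Qd = 0): P = 77.
CS = ½(77 − 45)(160) = 2560.

Consumer surplus = 2560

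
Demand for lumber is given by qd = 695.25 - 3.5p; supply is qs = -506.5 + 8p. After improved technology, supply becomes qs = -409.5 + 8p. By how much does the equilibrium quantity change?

Δq = 679/23

Original equilibrium: p* = 104.5, q* = 329.5.
New equilibrium: 695.25 - 3.5p = -409.5 + 8p, so 1104.75 = 11.5p and p' = 4419/46; q' = 695.25 − 3.5(4419/46) = 16515/46.
Change in quantity: 16515/46 − 329.5 = 679/23.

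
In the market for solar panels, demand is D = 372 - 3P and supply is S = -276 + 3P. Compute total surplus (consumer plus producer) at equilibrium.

Total surplus = 768

Equilibrium: 372 - 3P = -276 + 3P gives P* = 108, Q* = 48.
Demand choke price: P = 124; supply starts at P = 92.
CS = ½(124 − 108)(48) = 384; PS = ½(108 − 92)(48) = 384.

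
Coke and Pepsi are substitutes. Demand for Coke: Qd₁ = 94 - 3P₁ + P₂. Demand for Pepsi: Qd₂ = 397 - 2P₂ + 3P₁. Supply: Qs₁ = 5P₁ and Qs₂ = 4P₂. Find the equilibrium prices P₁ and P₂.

P₁ = 961/45, P₂ = 3458/45

Market 1: 94 - 3P₁ + P₂ = 5P₁ → 8P₁ - P₂ = 94.
Market 2: 6P₂ - 3P₁ = 397.
Eliminating P₂: 6×(1) + 1×(2) gives 45P₁ = 961, so P₁ = 961/45.
Back-substitute into (2): P₂ = (397 + 3×961/45) / 6 = 3458/45.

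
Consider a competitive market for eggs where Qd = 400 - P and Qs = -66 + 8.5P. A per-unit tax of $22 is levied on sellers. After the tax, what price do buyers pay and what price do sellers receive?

Pre-tax equilibrium: P* = 932/19, Q* = 6668/19.
Tax on sellers shifts supply to Qs = -66 + 8.5(P − 22) = -253 + 8.5P.
400 - P = -253 + 8.5P gives buyer price Pb = 1306/19; sellers receive Ps = 1306/19 − 22 = 888/19.
New quantity: Q = 400 − 1(1306/19) = 6294/19.

Buyers pay 1306/19, sellers receive 888/19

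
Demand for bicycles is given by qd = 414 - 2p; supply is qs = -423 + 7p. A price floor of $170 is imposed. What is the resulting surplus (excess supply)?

Equilibrium price would be p* = 93, so the floor at 170 binds.
At p = 170: qd = 74, qs = 767.
Surplus = 767 − 74 = 693.

Surplus = 693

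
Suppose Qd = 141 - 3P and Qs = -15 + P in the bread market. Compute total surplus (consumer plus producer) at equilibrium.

Total surplus = 384

Equilibrium: 141 - 3P = -15 + P gives P* = 39, Q* = 24.
Demand choke price: P = 47; supply starts at P = 15.
CS = ½(47 − 39)(24) = 96; PS = ½(39 − 15)(24) = 288.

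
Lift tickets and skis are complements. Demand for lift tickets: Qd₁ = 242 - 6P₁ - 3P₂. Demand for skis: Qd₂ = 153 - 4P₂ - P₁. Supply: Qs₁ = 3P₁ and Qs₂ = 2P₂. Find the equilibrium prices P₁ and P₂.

P₁ = 331/17, P₂ = 1135/51

Market 1: 242 - 6P₁ - 3P₂ = 3P₁ → 9P₁ + 3P₂ = 242.
Market 2: 6P₂ + P₁ = 153.
Eliminating P₂: 6×(1) − 3×(2) gives 51P₁ = 993, so P₁ = 331/17.
Back-substitute into (2): P₂ = (153 − 1×331/17) / 6 = 1135/51.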